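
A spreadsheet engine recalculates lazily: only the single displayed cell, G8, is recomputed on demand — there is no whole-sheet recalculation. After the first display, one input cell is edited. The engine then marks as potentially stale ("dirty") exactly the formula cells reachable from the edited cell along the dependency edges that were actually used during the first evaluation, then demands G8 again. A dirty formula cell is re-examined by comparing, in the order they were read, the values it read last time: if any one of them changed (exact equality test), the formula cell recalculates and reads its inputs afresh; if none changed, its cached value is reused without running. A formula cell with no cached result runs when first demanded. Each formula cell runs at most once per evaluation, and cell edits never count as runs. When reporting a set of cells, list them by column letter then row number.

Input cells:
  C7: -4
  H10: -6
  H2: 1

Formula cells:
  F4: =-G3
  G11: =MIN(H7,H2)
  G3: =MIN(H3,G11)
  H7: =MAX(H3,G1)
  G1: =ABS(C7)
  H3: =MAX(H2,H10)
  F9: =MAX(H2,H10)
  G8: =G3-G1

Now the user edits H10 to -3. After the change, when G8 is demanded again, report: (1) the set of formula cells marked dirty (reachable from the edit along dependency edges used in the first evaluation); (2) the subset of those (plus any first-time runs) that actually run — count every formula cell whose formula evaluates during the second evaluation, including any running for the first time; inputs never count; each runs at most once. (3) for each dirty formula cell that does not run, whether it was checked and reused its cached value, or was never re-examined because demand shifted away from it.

Marked dirty: G3, G8, G11, H3, H7.
Formula cells that run: H3 — 1 in total.
Checked but reused from cache: G3, G8, G11, H7.
Key observation: the change is absorbed at H3 — it re-runs but produces the same value, and the output's value is unchanged.

First evaluation (everything demanded from the output):
  G1 = ABS(-4) = 4
  H3 = MAX(1, -6) = 1
  H7 = MAX(1, 4) = 4
  G11 = MIN(4, 1) = 1
  G3 = MIN(1, 1) = 1
  G8 = 1 - 4 = -3

Propagation after the edit:
  H3: runs — H10 -6->-3; result 1 (same value as before).
  H7: checked — values it read are unchanged (H3 unchanged, G1 unchanged); reused cached 4 without running.
  G11: checked — values it read are unchanged (H7 unchanged, H2 unchanged); reused cached 1 without running.
  G3: checked — values it read are unchanged (H3 unchanged, G11 unchanged); reused cached 1 without running.
  G8: checked — values it read are unchanged (G3 unchanged, G1 unchanged); reused cached -3 without running.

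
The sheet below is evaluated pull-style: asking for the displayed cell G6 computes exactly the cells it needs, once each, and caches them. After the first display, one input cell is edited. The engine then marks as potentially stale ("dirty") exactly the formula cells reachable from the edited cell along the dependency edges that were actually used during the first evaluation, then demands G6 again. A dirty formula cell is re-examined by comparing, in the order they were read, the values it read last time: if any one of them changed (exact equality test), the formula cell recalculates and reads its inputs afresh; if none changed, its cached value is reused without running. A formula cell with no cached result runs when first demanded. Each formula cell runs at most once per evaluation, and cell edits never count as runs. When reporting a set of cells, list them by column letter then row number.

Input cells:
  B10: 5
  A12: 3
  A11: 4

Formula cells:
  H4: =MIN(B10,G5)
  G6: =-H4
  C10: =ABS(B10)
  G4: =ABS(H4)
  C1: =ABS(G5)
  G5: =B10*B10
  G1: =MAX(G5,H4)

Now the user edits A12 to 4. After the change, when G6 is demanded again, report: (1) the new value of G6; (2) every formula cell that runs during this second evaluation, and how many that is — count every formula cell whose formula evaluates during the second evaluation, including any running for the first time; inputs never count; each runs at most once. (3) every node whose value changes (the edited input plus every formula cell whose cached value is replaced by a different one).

First demand of the output computes:
  G5 = 5 * 5 = 25
  H4 = MIN(5, 25) = 5
  G6 = -(5) = -5

After the edit, cleaning proceeds:
  no node depends on A12 at all; the second demand re-runs nothing.

Note the shortcut — nothing in the graph depends on A12 at all, so no recomputation happens.

Demanding G6 again yields -5.
0 formula cells run: none.
The nodes whose values change: A12.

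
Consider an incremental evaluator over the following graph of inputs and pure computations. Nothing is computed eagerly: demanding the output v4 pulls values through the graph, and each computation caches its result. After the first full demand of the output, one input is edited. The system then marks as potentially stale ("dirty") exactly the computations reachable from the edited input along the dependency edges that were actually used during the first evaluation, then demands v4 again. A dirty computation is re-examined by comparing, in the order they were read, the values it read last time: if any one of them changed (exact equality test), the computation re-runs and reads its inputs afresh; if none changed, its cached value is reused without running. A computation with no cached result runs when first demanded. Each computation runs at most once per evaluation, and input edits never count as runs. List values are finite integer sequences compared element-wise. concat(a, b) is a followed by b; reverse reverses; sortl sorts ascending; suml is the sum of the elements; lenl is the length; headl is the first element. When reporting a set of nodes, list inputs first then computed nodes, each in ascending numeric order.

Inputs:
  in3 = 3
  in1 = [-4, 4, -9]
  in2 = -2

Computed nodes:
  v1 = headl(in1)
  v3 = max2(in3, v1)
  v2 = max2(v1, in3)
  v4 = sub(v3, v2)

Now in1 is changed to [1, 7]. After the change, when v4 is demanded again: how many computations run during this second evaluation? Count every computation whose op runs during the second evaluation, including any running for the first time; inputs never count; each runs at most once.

Run set: v1, v2, v3 (3 run).
The important point: at v4 every value read last time is unchanged, so the dirty flag clears without a run.

Initial pass — values computed on the first demand:
  v1 = headl([-4, 4, -9]) = -4
  v2 = max2(-4, 3) = 3
  v3 = max2(3, -4) = 3
  v4 = sub(3, 3) = 0

Second demand — change propagation:
  v1: re-runs because in1 [-4, 4, -9]->[1, 7]; new result 1.
  v2: re-runs because v1 -4->1; new result 3 (unchanged).
  v3: re-runs because v1 -4->1; new result 3 (unchanged).
  v4: re-examined; everything it read last time is the same (v3 unchanged, v2 unchanged) — cache 0 kept, no run.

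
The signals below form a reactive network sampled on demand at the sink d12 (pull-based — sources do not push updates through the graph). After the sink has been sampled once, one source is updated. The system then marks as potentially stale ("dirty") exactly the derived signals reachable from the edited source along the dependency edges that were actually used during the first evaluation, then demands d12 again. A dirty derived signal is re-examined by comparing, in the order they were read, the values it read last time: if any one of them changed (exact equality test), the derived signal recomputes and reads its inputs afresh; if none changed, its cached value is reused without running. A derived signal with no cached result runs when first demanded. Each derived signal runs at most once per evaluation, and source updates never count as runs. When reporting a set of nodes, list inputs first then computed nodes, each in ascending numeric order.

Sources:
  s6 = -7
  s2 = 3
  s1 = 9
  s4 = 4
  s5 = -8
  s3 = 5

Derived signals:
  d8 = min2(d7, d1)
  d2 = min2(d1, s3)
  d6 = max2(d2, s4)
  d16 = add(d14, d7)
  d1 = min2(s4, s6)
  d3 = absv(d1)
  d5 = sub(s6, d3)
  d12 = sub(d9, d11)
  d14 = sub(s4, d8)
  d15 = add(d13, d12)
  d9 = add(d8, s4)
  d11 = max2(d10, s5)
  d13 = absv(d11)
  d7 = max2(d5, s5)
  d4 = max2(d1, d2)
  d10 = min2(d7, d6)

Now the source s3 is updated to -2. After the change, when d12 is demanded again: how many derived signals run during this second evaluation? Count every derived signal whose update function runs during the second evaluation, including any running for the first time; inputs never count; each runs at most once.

Run set: d2 (1 run).
The important point: d2 recomputes to an identical value, and the output ends up unchanged.

Initial pass — values computed on the first demand:
  d1 = min2(4, -7) = -7
  d2 = min2(-7, 5) = -7
  d3 = absv(-7) = 7
  d5 = sub(-7, 7) = -14
  d6 = max2(-7, 4) = 4
  d7 = max2(-14, -8) = -8
  d8 = min2(-8, -7) = -8
  d9 = add(-8, 4) = -4
  d10 = min2(-8, 4) = -8
  d11 = max2(-8, -8) = -8
  d12 = sub(-4, -8) = 4

Second demand — change propagation:
  d2: re-runs because s3 5->-2; new result -7 (unchanged).
  d6: re-examined; everything it read last time is the same (d2 unchanged, s4 unchanged) — cache 4 kept, no run.
  d10: re-examined; everything it read last time is the same (d7 unchanged, d6 unchanged) — cache -8 kept, no run.
  d11: re-examined; everything it read last time is the same (d10 unchanged, s5 unchanged) — cache -8 kept, no run.
  d12: re-examined; everything it read last time is the same (d9 unchanged, d11 unchanged) — cache 4 kept, no run.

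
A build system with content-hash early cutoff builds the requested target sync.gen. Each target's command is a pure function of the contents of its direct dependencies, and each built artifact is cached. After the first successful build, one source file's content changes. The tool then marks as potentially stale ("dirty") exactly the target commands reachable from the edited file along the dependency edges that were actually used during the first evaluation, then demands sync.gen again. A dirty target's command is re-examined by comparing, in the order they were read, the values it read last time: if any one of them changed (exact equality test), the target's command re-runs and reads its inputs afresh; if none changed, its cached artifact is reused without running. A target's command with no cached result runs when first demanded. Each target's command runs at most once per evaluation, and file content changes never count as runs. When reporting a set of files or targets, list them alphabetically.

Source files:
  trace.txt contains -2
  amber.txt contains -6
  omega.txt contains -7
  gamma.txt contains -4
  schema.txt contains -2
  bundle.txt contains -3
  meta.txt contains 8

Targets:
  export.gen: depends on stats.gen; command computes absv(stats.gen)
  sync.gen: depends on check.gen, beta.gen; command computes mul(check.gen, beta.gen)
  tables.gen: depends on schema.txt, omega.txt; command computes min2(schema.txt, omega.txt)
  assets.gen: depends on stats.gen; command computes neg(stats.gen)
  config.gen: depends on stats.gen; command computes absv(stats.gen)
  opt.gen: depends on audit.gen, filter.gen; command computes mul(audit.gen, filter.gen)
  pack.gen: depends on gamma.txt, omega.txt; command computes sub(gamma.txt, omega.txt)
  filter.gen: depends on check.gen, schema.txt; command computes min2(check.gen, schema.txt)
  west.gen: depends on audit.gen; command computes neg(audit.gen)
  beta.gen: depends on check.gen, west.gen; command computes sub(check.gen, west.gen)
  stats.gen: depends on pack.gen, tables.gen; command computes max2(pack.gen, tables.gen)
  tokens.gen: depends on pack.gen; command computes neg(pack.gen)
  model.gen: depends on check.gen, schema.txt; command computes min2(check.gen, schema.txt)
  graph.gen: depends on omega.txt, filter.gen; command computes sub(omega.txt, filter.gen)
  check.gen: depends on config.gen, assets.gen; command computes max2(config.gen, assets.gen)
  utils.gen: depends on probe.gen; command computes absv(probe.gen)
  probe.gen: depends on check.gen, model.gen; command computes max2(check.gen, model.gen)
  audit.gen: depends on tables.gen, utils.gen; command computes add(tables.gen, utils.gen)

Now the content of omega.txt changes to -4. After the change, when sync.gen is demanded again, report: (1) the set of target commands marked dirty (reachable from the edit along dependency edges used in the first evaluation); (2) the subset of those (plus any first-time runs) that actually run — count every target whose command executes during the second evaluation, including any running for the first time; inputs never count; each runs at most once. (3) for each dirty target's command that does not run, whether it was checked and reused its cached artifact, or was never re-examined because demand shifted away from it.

First evaluation (everything demanded from the output):
  pack.gen = sub(-4, -7) = 3
  tables.gen = min2(-2, -7) = -7
  stats.gen = max2(3, -7) = 3
  assets.gen = neg(3) = -3
  config.gen = absv(3) = 3
  check.gen = max2(3, -3) = 3
  model.gen = min2(3, -2) = -2
  probe.gen = max2(3, -2) = 3
  utils.gen = absv(3) = 3
  audit.gen = add(-7, 3) = -4
  west.gen = neg(-4) = 4
  beta.gen = sub(3, 4) = -1
  sync.gen = mul(3, -1) = -3

Propagation after the edit:
  pack.gen: runs — omega.txt -7->-4; result 0.
  tables.gen: runs — omega.txt -7->-4; result -4.
  stats.gen: runs — pack.gen 3->0; tables.gen -7->-4; result 0.
  assets.gen: runs — stats.gen 3->0; result 0.
  config.gen: runs — stats.gen 3->0; result 0.
  check.gen: runs — config.gen 3->0; assets.gen -3->0; result 0.
  model.gen: runs — check.gen 3->0; result -2 (same value as before).
  probe.gen: runs — check.gen 3->0; result 0.
  utils.gen: runs — probe.gen 3->0; result 0.
  audit.gen: runs — tables.gen -7->-4; utils.gen 3->0; result -4 (same value as before).
  west.gen: checked — values it read are unchanged (audit.gen unchanged); reused cached 4 without running.
  beta.gen: runs — check.gen 3->0; result -4.
  sync.gen: runs — check.gen 3->0; beta.gen -1->-4; result 0.

Key observation: the cutoff stops propagation at west.gen — its inputs' values are unchanged, so it reuses its cache.

Marked dirty: assets.gen, audit.gen, beta.gen, check.gen, config.gen, model.gen, pack.gen, probe.gen, stats.gen, sync.gen, tables.gen, utils.gen, west.gen.
Target commands that run: assets.gen, audit.gen, beta.gen, check.gen, config.gen, model.gen, pack.gen, probe.gen, stats.gen, sync.gen, tables.gen, utils.gen — 12 in total.
Checked but reused from cache: west.gen.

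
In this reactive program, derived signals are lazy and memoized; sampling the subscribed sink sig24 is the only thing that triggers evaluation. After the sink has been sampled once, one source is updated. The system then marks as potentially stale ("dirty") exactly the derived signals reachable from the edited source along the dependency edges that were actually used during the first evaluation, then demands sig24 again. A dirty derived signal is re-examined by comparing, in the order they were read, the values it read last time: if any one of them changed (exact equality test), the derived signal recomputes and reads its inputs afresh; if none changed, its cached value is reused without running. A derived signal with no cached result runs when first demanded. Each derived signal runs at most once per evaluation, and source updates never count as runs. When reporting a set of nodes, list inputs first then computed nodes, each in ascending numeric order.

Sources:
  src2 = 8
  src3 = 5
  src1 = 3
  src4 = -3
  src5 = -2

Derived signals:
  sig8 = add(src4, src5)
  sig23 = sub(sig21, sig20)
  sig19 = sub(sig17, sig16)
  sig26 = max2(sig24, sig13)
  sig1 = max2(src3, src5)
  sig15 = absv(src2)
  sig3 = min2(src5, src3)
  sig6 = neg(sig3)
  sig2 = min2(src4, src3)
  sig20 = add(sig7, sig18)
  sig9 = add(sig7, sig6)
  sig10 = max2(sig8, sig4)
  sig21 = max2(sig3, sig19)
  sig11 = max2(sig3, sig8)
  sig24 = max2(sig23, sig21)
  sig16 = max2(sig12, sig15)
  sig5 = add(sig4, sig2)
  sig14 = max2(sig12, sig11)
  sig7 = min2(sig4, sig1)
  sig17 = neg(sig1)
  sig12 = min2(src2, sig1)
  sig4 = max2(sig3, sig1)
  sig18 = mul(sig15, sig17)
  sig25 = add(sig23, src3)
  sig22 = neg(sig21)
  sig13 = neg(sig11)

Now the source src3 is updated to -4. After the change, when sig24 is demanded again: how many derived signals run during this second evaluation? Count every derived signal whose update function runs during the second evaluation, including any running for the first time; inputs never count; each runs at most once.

13 derived signals run: sig1, sig3, sig4, sig7, sig12, sig16, sig17, sig18, sig19, sig20, sig21, sig23, sig24.

First demand of the output computes:
  sig1 = max2(5, -2) = 5
  sig3 = min2(-2, 5) = -2
  sig4 = max2(-2, 5) = 5
  sig7 = min2(5, 5) = 5
  sig12 = min2(8, 5) = 5
  sig15 = absv(8) = 8
  sig16 = max2(5, 8) = 8
  sig17 = neg(5) = -5
  sig18 = mul(8, -5) = -40
  sig19 = sub(-5, 8) = -13
  sig20 = add(5, -40) = -35
  sig21 = max2(-2, -13) = -2
  sig23 = sub(-2, -35) = 33
  sig24 = max2(33, -2) = 33

After the edit, cleaning proceeds:
  sig1: a read changed (src3 5->-4) — executes, giving -2.
  sig3: a read changed (src3 5->-4) — executes, giving -4.
  sig4: a read changed (sig3 -2->-4; sig1 5->-2) — executes, giving -2.
  sig7: a read changed (sig4 5->-2; sig1 5->-2) — executes, giving -2.
  sig12: a read changed (sig1 5->-2) — executes, giving -2.
  sig16: a read changed (sig12 5->-2) — executes, giving 8 — identical to its old value.
  sig17: a read changed (sig1 5->-2) — executes, giving 2.
  sig18: a read changed (sig17 -5->2) — executes, giving 16.
  sig19: a read changed (sig17 -5->2) — executes, giving -6.
  sig20: a read changed (sig7 5->-2; sig18 -40->16) — executes, giving 14.
  sig21: a read changed (sig3 -2->-4; sig19 -13->-6) — executes, giving -4.
  sig23: a read changed (sig21 -2->-4; sig20 -35->14) — executes, giving -18.
  sig24: a read changed (sig23 33->-18; sig21 -2->-4) — executes, giving -4.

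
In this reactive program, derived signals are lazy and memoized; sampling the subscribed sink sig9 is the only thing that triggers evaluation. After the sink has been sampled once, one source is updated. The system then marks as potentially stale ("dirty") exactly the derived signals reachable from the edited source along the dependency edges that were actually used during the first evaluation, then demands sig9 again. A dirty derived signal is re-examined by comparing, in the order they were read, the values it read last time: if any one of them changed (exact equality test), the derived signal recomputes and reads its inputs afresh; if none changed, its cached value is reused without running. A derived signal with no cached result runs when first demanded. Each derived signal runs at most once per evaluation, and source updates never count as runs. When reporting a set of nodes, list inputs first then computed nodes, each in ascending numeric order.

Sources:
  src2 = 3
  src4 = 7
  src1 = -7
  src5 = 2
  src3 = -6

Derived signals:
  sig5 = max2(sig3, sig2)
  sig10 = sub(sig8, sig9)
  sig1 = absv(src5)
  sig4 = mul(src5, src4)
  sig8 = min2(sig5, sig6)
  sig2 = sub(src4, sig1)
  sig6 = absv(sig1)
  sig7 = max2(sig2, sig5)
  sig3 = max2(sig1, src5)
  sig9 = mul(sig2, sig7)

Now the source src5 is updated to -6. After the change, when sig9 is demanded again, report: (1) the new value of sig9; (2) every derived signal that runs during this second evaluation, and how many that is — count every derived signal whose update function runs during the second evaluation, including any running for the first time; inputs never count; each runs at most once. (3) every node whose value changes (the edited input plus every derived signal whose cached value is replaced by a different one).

First demand of the output computes:
  sig1 = absv(2) = 2
  sig2 = sub(7, 2) = 5
  sig3 = max2(2, 2) = 2
  sig5 = max2(2, 5) = 5
  sig7 = max2(5, 5) = 5
  sig9 = mul(5, 5) = 25

After the edit, cleaning proceeds:
  sig1: a read changed (src5 2->-6) — executes, giving 6.
  sig2: a read changed (sig1 2->6) — executes, giving 1.
  sig3: a read changed (sig1 2->6; src5 2->-6) — executes, giving 6.
  sig5: a read changed (sig3 2->6; sig2 5->1) — executes, giving 6.
  sig7: a read changed (sig2 5->1; sig5 5->6) — executes, giving 6.
  sig9: a read changed (sig2 5->1; sig7 5->6) — executes, giving 6.

Demanding sig9 again yields 6.
6 derived signals run: sig1, sig2, sig3, sig5, sig7, sig9.
The nodes whose values change: src5, sig1, sig2, sig3, sig5, sig7, sig9.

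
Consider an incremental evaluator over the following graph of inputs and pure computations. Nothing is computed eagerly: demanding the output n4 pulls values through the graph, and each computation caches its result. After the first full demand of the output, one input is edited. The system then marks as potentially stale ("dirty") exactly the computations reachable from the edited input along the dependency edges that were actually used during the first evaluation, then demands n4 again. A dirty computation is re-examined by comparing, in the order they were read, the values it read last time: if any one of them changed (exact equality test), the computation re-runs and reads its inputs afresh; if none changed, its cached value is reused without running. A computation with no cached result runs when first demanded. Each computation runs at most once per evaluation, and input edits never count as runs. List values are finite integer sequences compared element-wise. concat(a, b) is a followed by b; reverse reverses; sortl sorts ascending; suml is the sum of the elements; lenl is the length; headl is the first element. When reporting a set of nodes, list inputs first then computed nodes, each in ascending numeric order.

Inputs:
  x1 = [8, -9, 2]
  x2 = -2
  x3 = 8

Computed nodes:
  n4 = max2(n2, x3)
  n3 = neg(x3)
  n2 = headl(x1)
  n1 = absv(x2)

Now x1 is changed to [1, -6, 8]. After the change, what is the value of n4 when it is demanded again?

n4 now evaluates to 8.

Initial pass — values computed on the first demand:
  n2 = headl([8, -9, 2]) = 8
  n4 = max2(8, 8) = 8

Second demand — change propagation:
  n2: re-runs because x1 [8, -9, 2]->[1, -6, 8]; new result 1.
  n4: re-runs because n2 8->1; new result 8 (unchanged).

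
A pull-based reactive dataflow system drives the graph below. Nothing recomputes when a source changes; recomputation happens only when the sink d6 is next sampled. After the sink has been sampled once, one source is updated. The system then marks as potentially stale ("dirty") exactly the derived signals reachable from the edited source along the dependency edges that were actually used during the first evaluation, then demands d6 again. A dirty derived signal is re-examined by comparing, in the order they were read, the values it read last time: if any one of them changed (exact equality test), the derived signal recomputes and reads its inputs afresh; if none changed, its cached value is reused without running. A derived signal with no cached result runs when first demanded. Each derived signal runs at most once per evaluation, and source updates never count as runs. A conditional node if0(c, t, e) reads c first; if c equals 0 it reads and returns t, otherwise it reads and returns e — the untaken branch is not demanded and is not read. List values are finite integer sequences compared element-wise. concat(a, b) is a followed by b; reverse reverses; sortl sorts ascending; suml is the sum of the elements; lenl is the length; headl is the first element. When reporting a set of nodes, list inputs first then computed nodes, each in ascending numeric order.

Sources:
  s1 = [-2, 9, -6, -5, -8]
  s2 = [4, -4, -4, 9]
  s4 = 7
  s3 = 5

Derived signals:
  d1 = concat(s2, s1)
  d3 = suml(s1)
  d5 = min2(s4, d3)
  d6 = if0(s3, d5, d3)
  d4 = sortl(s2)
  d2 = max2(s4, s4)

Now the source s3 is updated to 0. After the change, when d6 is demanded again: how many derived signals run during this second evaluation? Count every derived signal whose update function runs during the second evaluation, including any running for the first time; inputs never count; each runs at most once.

Derived signals that run: d5, d6 — 2 in total.
Key observation: a condition flipped, so demand reaches new nodes — d5 runs for the first time.

First evaluation (everything demanded from the output):
  d3 = suml([-2, 9, -6, -5, -8]) = -12
  d6 = if0(s3=5 -> else branch d3) = -12

Propagation after the edit:
  d5: demanded for the first time — runs, produces -12.
  d6: runs — s3 5->0; result -12 (same value as before).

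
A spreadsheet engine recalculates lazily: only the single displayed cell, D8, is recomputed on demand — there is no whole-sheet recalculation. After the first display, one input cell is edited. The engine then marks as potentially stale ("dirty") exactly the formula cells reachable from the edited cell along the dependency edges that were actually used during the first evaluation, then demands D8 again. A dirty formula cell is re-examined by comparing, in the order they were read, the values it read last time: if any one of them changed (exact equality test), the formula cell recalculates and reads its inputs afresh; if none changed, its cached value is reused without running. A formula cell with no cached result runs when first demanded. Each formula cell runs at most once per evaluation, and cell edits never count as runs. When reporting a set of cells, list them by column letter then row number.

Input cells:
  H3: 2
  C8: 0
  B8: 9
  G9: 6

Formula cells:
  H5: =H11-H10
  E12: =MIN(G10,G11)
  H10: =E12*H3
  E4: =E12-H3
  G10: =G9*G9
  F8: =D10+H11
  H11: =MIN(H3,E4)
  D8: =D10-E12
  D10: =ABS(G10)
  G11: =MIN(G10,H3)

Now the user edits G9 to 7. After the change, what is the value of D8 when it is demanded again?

New value of D8: 47.

First evaluation (everything demanded from the output):
  G10 = 6 * 6 = 36
  D10 = ABS(36) = 36
  G11 = MIN(36, 2) = 2
  E12 = MIN(36, 2) = 2
  D8 = 36 - 2 = 34

Propagation after the edit:
  G10: runs — G9 6->7; G9 6->7; result 49.
  D10: runs — G10 36->49; result 49.
  G11: runs — G10 36->49; result 2 (same value as before).
  E12: runs — G10 36->49; result 2 (same value as before).
  D8: runs — D10 36->49; result 47.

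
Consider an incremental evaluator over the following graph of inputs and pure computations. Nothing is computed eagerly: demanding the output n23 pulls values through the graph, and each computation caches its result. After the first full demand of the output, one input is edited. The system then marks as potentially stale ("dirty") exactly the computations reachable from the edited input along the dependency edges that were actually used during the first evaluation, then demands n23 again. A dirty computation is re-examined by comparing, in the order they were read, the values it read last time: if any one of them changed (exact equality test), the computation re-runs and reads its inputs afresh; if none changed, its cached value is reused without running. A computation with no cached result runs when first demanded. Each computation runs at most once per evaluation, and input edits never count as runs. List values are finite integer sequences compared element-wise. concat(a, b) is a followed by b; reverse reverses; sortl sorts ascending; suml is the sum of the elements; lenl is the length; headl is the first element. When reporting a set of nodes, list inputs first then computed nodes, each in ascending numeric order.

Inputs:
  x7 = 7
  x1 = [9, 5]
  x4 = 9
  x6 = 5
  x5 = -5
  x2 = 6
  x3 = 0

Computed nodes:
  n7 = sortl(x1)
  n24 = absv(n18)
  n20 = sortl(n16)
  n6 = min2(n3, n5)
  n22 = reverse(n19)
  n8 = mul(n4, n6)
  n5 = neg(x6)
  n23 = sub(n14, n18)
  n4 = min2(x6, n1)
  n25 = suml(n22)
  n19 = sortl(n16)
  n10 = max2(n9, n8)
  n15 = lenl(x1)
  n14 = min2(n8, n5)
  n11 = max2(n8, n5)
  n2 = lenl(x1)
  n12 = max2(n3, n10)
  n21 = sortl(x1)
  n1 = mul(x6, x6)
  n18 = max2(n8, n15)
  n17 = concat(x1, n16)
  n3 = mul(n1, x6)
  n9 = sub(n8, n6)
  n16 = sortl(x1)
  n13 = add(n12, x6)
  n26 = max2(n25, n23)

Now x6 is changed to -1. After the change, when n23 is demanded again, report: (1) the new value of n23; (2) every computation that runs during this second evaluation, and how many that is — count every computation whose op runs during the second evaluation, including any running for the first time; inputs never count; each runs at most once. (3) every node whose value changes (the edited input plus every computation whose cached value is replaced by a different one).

n23 now evaluates to -1.
Run set: n1, n3, n4, n5, n6, n8, n14, n18, n23 (9 run).
Changed values: x6, n1, n3, n4, n5, n6, n8, n14, n23.

Initial pass — values computed on the first demand:
  n1 = mul(5, 5) = 25
  n3 = mul(25, 5) = 125
  n4 = min2(5, 25) = 5
  n5 = neg(5) = -5
  n6 = min2(125, -5) = -5
  n8 = mul(5, -5) = -25
  n14 = min2(-25, -5) = -25
  n15 = lenl([9, 5]) = 2
  n18 = max2(-25, 2) = 2
  n23 = sub(-25, 2) = -27

Second demand — change propagation:
  n1: re-runs because x6 5->-1; x6 5->-1; new result 1.
  n3: re-runs because n1 25->1; x6 5->-1; new result -1.
  n4: re-runs because x6 5->-1; n1 25->1; new result -1.
  n5: re-runs because x6 5->-1; new result 1.
  n6: re-runs because n3 125->-1; n5 -5->1; new result -1.
  n8: re-runs because n4 5->-1; n6 -5->-1; new result 1.
  n14: re-runs because n8 -25->1; n5 -5->1; new result 1.
  n18: re-runs because n8 -25->1; new result 2 (unchanged).
  n23: re-runs because n14 -25->1; new result -1.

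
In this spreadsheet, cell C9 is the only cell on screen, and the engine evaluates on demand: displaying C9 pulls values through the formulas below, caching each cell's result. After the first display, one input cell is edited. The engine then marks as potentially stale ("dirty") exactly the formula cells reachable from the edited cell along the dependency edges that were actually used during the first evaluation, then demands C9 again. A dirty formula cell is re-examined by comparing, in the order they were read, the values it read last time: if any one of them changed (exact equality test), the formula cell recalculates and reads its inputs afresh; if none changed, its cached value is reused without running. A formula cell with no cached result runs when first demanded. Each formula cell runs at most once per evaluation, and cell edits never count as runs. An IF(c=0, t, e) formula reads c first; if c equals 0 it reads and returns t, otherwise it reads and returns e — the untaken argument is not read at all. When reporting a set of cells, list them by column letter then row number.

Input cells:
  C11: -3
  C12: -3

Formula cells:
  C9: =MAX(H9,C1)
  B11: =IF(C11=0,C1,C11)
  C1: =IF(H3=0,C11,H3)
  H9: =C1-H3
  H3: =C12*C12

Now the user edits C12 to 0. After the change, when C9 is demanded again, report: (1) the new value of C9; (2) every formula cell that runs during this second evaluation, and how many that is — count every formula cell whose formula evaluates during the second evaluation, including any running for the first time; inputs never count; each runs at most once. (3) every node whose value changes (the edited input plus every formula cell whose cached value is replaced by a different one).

Initial pass — values computed on the first demand:
  H3 = -3 * -3 = 9
  C1 = IF(H3=0: H3=9 -> else branch H3) = 9
  H9 = 9 - 9 = 0
  C9 = MAX(0, 9) = 9

Second demand — change propagation:
  H3: re-runs because C12 -3->0; C12 -3->0; new result 0.
  C1: re-runs because H3 9->0; H3 9->0; new result -3.
  H9: re-runs because C1 9->-3; H3 9->0; new result -3.
  C9: re-runs because H9 0->-3; C1 9->-3; new result -3.

C9 now evaluates to -3.
Run set: C1, C9, H3, H9 (4 run).
Changed values: C1, C9, C12, H3, H9.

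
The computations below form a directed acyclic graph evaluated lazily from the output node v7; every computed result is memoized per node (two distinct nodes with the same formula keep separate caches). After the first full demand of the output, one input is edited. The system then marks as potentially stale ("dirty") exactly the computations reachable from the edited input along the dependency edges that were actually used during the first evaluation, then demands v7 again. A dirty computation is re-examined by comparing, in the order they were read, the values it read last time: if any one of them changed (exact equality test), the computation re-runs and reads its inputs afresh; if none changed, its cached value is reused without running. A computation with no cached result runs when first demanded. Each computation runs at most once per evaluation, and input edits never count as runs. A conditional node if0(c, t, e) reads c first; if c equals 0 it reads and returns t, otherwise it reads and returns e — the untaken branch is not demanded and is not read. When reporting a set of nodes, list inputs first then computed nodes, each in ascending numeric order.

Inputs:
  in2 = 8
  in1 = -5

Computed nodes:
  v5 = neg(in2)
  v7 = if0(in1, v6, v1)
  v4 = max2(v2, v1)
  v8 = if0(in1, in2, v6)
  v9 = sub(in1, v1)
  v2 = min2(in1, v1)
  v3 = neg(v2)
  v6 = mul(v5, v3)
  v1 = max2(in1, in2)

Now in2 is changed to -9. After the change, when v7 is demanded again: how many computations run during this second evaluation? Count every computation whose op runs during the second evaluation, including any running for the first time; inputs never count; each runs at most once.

2 computations run: v1, v7.

First demand of the output computes:
  v1 = max2(-5, 8) = 8
  v7 = if0(in1=-5 -> else branch v1) = 8

After the edit, cleaning proceeds:
  v1: a read changed (in2 8->-9) — executes, giving -5.
  v7: a read changed (v1 8->-5) — executes, giving -5.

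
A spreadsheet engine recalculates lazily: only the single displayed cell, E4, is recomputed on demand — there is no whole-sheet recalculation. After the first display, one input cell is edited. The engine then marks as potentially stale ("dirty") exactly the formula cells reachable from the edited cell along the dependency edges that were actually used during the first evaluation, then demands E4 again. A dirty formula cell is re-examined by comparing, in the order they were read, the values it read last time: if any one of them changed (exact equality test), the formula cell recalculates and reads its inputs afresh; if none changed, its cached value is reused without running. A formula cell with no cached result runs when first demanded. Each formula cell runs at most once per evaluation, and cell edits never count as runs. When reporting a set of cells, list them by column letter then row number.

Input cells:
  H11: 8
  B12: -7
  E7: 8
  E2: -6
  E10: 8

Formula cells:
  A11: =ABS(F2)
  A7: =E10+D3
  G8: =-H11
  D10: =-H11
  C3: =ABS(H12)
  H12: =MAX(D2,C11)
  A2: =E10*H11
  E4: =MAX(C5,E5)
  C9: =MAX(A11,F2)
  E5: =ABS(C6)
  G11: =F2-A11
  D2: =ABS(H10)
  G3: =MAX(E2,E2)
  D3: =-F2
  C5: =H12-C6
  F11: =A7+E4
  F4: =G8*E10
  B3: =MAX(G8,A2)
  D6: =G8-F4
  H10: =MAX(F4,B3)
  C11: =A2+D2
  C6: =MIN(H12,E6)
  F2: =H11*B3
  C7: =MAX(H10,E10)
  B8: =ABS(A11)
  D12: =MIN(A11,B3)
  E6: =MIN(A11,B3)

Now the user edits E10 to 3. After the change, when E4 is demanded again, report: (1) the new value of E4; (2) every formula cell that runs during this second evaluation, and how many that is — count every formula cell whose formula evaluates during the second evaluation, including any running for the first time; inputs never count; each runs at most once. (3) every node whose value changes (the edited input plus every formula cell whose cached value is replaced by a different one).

First evaluation (everything demanded from the output):
  A2 = 8 * 8 = 64
  G8 = -(8) = -8
  B3 = MAX(-8, 64) = 64
  F2 = 8 * 64 = 512
  A11 = ABS(512) = 512
  E6 = MIN(512, 64) = 64
  F4 = -8 * 8 = -64
  H10 = MAX(-64, 64) = 64
  D2 = ABS(64) = 64
  C11 = 64 + 64 = 128
  H12 = MAX(64, 128) = 128
  C6 = MIN(128, 64) = 64
  C5 = 128 - 64 = 64
  E5 = ABS(64) = 64
  E4 = MAX(64, 64) = 64

Propagation after the edit:
  A2: runs — E10 8->3; result 24.
  B3: runs — A2 64->24; result 24.
  F2: runs — B3 64->24; result 192.
  A11: runs — F2 512->192; result 192.
  E6: runs — A11 512->192; B3 64->24; result 24.
  F4: runs — E10 8->3; result -24.
  H10: runs — F4 -64->-24; B3 64->24; result 24.
  D2: runs — H10 64->24; result 24.
  C11: runs — A2 64->24; D2 64->24; result 48.
  H12: runs — D2 64->24; C11 128->48; result 48.
  C6: runs — H12 128->48; E6 64->24; result 24.
  C5: runs — H12 128->48; C6 64->24; result 24.
  E5: runs — C6 64->24; result 24.
  E4: runs — C5 64->24; E5 64->24; result 24.

New value of E4: 24.
Formula cells that run: A2, A11, B3, C5, C6, C11, D2, E4, E5, E6, F2, F4, H10, H12 — 14 in total.
Values that change: A2, A11, B3, C5, C6, C11, D2, E4, E5, E6, E10, F2, F4, H10, H12.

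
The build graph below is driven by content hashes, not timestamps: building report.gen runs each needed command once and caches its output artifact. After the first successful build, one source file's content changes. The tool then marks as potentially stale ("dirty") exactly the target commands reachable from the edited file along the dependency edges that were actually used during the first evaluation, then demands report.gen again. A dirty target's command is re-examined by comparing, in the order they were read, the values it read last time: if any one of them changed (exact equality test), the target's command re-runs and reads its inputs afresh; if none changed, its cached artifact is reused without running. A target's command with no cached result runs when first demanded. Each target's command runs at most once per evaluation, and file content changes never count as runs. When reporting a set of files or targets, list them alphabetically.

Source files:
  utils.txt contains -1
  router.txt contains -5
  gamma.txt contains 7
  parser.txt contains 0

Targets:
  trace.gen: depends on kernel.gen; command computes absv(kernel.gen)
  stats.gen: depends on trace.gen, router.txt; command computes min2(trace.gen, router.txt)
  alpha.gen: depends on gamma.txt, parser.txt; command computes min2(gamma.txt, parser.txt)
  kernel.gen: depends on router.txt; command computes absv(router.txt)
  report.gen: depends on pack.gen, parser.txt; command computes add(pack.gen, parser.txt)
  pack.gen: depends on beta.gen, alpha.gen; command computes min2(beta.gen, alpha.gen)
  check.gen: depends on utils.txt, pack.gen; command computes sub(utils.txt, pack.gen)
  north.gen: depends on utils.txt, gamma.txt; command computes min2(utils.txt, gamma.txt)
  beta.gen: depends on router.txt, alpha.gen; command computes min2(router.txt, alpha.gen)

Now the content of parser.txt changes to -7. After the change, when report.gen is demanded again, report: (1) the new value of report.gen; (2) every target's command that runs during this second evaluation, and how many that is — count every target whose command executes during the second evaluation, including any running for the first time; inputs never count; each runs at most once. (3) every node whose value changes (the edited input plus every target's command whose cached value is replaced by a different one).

Initial pass — values computed on the first demand:
  alpha.gen = min2(7, 0) = 0
  beta.gen = min2(-5, 0) = -5
  pack.gen = min2(-5, 0) = -5
  report.gen = add(-5, 0) = -5

Second demand — change propagation:
  alpha.gen: re-runs because parser.txt 0->-7; new result -7.
  beta.gen: re-runs because alpha.gen 0->-7; new result -7.
  pack.gen: re-runs because beta.gen -5->-7; alpha.gen 0->-7; new result -7.
  report.gen: re-runs because pack.gen -5->-7; parser.txt 0->-7; new result -14.

report.gen now evaluates to -14.
Run set: alpha.gen, beta.gen, pack.gen, report.gen (4 run).
Changed values: alpha.gen, beta.gen, pack.gen, parser.txt, report.gen.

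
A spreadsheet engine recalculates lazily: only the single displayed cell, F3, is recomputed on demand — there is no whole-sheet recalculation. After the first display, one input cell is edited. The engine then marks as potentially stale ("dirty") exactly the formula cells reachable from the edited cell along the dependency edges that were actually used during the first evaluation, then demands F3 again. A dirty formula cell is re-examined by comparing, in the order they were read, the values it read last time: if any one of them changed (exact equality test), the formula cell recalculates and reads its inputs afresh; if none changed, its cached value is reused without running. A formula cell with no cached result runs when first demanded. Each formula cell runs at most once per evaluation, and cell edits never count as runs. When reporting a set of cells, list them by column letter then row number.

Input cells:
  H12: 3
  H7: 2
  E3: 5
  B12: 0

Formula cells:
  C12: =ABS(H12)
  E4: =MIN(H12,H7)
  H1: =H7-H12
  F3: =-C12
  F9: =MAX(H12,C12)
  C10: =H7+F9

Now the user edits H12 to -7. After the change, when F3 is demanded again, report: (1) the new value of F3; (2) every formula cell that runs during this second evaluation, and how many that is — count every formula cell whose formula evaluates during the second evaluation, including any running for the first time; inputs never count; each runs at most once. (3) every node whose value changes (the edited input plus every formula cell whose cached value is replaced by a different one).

New value of F3: -7.
Formula cells that run: C12, F3 — 2 in total.
Values that change: C12, F3, H12.

First evaluation (everything demanded from the output):
  C12 = ABS(3) = 3
  F3 = -(3) = -3

Propagation after the edit:
  C12: runs — H12 3->-7; result 7.
  F3: runs — C12 3->7; result -7.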